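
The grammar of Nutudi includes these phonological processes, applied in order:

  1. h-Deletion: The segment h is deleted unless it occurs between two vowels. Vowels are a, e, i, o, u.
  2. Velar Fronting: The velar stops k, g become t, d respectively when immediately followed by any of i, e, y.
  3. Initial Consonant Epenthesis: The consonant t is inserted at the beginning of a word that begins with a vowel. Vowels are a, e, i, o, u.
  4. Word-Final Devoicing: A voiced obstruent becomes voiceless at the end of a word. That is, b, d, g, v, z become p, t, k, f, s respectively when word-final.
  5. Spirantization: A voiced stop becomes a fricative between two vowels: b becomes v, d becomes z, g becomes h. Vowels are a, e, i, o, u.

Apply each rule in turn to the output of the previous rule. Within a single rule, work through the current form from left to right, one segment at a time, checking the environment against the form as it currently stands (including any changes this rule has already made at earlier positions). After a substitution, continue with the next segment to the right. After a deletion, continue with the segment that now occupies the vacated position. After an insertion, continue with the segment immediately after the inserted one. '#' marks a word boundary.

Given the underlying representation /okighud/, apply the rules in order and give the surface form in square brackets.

1 h-Deletion: [okighud] → [okigud]
2 Velar Fronting: [okigud] → [otigud]
3 Initial Consonant Epenthesis: [otigud] → [totigud]
4 Word-Final Devoicing: [totigud] → [totigut]
5 Spirantization: [totigut] → [totihut]

[totihut]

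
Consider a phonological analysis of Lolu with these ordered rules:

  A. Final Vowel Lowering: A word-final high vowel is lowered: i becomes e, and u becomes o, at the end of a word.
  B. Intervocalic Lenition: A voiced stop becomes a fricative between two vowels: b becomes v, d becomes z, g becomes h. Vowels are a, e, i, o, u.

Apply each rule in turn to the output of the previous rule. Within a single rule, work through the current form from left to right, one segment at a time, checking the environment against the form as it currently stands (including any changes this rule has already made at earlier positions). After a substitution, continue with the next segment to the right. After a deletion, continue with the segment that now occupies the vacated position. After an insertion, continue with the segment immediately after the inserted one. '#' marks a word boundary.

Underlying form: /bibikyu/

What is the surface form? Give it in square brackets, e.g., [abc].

[bivikyo]

A Final Vowel Lowering: [bibikyu] → [bibikyo]
B Intervocalic Lenition: [bibikyo] → [bivikyo]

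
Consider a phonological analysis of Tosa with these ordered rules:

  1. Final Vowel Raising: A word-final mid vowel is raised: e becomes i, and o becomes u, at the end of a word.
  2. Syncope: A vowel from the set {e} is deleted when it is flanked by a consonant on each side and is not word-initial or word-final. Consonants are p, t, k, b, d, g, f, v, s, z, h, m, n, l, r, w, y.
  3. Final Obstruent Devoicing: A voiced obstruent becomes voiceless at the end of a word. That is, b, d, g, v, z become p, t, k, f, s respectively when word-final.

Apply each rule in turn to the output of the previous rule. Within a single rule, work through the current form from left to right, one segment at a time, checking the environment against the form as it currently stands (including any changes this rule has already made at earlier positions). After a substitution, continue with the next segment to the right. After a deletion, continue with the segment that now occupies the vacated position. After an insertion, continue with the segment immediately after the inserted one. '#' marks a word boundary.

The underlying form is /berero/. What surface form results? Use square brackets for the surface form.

1 Final Vowel Raising: [berero] → [bereru]
2 Syncope: [bereru] → [brru]
3 Final Obstruent Devoicing: no change — [brru]

[brru]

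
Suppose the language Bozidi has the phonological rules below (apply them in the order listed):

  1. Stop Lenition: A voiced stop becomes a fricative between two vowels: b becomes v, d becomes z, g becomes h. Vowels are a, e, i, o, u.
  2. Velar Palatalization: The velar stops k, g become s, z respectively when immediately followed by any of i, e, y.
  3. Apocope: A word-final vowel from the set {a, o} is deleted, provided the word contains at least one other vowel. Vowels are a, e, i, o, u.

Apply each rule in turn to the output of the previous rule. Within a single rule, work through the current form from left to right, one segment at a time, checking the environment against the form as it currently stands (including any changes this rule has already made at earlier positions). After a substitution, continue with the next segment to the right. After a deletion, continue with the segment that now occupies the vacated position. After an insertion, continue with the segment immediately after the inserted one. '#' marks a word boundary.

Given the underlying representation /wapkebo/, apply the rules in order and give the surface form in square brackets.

[wapsev]

1 Stop Lenition: [wapkebo] → [wapkevo]
2 Velar Palatalization: [wapkevo] → [wapsevo]
3 Apocope: [wapsevo] → [wapsev]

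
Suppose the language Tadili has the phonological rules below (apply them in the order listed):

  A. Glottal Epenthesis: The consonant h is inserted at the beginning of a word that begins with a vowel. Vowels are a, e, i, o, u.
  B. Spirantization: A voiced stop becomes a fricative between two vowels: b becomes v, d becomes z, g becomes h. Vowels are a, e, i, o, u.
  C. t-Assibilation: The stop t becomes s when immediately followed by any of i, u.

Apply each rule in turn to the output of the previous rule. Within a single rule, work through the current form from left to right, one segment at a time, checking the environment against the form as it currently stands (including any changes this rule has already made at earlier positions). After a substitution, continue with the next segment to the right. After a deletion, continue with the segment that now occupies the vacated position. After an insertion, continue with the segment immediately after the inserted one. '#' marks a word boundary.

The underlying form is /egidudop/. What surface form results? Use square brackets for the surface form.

A Glottal Epenthesis: [egidudop] → [hegidudop]
B Spirantization: [hegidudop] → [hehizuzop]
C t-Assibilation: no change — [hehizuzop]

[hehizuzop]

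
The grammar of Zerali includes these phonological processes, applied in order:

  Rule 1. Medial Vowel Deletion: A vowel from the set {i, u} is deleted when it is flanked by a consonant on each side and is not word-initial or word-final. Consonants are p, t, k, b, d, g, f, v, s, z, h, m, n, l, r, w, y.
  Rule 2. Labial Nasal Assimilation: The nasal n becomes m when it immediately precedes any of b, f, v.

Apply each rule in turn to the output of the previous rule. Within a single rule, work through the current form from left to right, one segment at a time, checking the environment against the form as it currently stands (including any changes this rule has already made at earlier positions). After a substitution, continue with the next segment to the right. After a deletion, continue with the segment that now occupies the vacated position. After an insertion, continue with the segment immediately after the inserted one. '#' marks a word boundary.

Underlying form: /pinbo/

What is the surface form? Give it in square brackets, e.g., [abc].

[pmbo]

Rule 1 Medial Vowel Deletion: [pinbo] → [pnbo]
Rule 2 Labial Nasal Assimilation: [pnbo] → [pmbo]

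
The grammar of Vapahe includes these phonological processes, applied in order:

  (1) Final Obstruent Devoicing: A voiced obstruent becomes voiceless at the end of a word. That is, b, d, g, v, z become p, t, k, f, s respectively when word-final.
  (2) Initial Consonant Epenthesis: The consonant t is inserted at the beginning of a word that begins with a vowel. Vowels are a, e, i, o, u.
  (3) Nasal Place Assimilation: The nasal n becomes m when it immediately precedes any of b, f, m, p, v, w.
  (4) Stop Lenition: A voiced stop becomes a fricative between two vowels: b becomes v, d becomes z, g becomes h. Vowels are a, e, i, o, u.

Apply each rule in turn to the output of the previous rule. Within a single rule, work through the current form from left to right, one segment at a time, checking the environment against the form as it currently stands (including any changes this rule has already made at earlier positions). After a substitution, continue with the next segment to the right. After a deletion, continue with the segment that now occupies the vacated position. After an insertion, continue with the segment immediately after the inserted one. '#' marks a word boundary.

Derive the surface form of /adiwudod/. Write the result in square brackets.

[taziwuzot]

(1) Final Obstruent Devoicing: [adiwudod] → [adiwudot]
(2) Initial Consonant Epenthesis: [adiwudot] → [tadiwudot]
(3) Nasal Place Assimilation: no change — [tadiwudot]
(4) Stop Lenition: [tadiwudot] → [taziwuzot]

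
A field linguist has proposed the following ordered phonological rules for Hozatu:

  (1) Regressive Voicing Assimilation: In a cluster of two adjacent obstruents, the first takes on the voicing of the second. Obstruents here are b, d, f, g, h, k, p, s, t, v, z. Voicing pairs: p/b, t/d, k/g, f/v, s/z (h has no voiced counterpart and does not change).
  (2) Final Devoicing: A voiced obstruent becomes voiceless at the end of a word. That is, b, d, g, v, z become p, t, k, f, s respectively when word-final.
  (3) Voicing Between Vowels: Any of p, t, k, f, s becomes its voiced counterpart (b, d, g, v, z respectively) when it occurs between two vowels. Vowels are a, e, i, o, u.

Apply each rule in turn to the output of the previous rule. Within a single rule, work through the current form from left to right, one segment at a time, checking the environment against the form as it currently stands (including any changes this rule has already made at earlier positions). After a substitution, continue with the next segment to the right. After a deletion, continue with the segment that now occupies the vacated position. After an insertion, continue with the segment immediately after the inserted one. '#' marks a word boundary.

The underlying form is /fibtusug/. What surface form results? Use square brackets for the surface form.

[fiptuzuk]

(1) Regressive Voicing Assimilation: [fibtusug] → [fiptusug]
(2) Final Devoicing: [fiptusug] → [fiptusuk]
(3) Voicing Between Vowels: [fiptusuk] → [fiptuzuk]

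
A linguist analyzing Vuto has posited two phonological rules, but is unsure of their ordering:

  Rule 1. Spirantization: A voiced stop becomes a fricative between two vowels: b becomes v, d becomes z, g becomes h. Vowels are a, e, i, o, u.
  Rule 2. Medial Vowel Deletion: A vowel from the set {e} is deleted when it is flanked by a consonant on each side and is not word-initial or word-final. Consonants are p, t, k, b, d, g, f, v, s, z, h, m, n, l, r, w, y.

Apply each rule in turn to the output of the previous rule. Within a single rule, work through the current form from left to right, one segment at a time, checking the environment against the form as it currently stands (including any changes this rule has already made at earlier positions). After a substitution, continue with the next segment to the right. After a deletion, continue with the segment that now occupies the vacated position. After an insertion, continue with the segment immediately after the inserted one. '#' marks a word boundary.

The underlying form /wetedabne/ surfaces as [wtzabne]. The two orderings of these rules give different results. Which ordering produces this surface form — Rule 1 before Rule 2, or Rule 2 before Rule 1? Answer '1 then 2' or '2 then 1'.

1 then 2

Order 1 then 2:
  1 Spirantization: [wetedabne] → [wetezabne]
  2 Medial Vowel Deletion: [wetezabne] → [wtzabne]
  result: [wtzabne]
Order 2 then 1:
  2 Medial Vowel Deletion: [wetedabne] → [wtdabne]
  1 Spirantization: no change — [wtdabne]
  result: [wtdabne]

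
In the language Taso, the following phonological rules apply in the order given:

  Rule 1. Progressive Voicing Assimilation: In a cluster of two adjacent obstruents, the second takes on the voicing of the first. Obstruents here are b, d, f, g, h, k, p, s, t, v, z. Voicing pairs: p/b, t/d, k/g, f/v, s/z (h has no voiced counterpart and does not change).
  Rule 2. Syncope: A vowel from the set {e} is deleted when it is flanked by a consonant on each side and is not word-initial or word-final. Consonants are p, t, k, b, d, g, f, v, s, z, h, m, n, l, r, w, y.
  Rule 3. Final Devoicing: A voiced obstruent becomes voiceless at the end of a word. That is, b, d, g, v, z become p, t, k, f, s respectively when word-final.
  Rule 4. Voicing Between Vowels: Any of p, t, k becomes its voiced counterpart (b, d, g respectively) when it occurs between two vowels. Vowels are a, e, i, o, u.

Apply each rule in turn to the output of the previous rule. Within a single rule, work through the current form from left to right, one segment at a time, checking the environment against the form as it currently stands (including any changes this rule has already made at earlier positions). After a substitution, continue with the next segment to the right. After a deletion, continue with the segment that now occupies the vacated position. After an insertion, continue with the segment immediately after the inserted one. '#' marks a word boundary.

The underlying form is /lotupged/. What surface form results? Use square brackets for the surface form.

Rule 1 Progressive Voicing Assimilation: [lotupged] → [lotupked]
Rule 2 Syncope: [lotupked] → [lotupkd]
Rule 3 Final Devoicing: [lotupkd] → [lotupkt]
Rule 4 Voicing Between Vowels: [lotupkt] → [lodupkt]

[lodupkt]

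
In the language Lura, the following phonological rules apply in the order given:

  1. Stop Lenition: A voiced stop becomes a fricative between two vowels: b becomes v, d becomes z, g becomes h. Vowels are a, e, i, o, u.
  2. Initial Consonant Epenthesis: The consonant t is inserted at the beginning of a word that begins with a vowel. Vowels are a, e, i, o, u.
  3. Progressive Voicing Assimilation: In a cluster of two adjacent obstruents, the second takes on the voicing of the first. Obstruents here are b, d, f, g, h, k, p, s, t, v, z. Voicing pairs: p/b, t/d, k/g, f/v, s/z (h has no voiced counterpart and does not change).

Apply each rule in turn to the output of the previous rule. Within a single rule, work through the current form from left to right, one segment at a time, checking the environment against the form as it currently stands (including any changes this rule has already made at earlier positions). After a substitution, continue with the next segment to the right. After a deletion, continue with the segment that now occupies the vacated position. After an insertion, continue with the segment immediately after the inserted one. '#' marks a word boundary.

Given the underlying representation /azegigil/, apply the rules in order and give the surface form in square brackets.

1 Stop Lenition: [azegigil] → [azehihil]
2 Initial Consonant Epenthesis: [azehihil] → [tazehihil]
3 Progressive Voicing Assimilation: no change — [tazehihil]

[tazehihil]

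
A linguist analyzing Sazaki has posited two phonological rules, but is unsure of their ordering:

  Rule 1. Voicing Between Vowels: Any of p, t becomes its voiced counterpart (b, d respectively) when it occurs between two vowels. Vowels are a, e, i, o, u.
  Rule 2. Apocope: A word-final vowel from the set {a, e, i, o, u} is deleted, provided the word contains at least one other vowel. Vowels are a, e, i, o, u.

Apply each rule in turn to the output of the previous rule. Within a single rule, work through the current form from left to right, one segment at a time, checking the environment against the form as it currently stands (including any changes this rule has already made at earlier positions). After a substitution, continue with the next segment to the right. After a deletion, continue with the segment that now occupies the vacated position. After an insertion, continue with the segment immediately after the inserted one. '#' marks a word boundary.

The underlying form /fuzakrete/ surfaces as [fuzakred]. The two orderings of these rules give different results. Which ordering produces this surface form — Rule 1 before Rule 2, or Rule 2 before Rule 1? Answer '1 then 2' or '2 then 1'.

Order 1 then 2:
  1 Voicing Between Vowels: [fuzakrete] → [fuzakrede]
  2 Apocope: [fuzakrede] → [fuzakred]
  result: [fuzakred]
Order 2 then 1:
  2 Apocope: [fuzakrete] → [fuzakret]
  1 Voicing Between Vowels: no change — [fuzakret]
  result: [fuzakret]

1 then 2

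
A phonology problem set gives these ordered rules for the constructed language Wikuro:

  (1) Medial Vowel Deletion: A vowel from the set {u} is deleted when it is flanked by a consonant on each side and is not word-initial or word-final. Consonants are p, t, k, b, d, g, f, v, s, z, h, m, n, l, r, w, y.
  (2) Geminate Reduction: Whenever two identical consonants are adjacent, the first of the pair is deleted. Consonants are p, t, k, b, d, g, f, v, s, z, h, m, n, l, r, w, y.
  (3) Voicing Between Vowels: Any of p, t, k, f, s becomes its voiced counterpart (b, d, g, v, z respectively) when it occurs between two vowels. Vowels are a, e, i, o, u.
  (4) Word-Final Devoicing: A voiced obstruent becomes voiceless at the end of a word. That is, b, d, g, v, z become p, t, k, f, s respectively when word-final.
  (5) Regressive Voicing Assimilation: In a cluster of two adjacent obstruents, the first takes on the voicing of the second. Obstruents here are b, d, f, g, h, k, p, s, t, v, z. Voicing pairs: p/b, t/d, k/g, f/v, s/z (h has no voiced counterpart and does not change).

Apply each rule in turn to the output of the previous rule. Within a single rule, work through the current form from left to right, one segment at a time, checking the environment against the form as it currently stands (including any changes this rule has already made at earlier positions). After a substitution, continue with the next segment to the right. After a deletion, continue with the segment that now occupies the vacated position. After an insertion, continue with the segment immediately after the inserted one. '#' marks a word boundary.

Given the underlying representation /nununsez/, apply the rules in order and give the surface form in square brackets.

(1) Medial Vowel Deletion: [nununsez] → [nnnsez]
(2) Geminate Reduction: [nnnsez] → [nsez]
(3) Voicing Between Vowels: no change — [nsez]
(4) Word-Final Devoicing: [nsez] → [nses]
(5) Regressive Voicing Assimilation: no change — [nses]

[nses]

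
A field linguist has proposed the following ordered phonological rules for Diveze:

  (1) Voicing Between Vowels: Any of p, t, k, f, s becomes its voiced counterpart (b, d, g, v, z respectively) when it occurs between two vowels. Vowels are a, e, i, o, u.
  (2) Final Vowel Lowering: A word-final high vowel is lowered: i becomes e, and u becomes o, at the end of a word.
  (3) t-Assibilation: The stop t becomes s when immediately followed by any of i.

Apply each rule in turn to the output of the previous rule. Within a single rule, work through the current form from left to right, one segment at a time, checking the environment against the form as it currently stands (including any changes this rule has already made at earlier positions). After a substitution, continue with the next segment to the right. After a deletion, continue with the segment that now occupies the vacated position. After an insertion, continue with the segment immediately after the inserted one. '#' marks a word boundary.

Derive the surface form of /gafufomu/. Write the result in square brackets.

(1) Voicing Between Vowels: [gafufomu] → [gavuvomu]
(2) Final Vowel Lowering: [gavuvomu] → [gavuvomo]
(3) t-Assibilation: no change — [gavuvomo]

[gavuvomo]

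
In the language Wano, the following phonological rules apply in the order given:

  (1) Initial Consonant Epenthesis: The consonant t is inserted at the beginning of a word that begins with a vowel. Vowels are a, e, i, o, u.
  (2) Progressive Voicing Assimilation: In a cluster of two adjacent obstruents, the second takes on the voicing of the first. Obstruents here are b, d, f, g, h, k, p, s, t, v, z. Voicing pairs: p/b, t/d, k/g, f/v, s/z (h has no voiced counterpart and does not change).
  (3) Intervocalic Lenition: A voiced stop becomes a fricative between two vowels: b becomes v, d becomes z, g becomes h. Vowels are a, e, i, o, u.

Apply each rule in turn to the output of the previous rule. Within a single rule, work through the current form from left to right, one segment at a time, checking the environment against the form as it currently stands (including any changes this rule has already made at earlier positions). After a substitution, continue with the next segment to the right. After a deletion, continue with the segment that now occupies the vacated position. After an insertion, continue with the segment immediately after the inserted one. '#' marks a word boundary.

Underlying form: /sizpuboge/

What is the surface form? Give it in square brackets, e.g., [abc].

[sizbuvohe]

(1) Initial Consonant Epenthesis: no change — [sizpuboge]
(2) Progressive Voicing Assimilation: [sizpuboge] → [sizbuboge]
(3) Intervocalic Lenition: [sizbuboge] → [sizbuvohe]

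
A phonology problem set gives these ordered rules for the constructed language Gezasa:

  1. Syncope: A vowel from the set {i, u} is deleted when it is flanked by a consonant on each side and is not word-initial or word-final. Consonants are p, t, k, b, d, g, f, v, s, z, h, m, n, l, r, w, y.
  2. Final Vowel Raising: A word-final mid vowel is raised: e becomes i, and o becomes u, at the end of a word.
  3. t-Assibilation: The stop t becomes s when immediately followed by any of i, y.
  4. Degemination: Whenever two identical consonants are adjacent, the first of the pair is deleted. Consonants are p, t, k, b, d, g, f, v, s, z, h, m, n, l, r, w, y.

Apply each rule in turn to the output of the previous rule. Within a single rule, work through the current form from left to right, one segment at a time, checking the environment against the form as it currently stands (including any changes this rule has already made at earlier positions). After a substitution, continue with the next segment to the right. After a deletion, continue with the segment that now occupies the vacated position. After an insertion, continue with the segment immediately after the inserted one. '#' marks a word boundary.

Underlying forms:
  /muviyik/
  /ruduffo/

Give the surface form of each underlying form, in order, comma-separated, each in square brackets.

/muviyik/:
  1 Syncope: [muviyik] → [mvyk]
  2 Final Vowel Raising: no change — [mvyk]
  3 t-Assibilation: no change — [mvyk]
  4 Degemination: no change — [mvyk]
/ruduffo/:
  1 Syncope: [ruduffo] → [rdffo]
  2 Final Vowel Raising: [rdffo] → [rdffu]
  3 t-Assibilation: no change — [rdffu]
  4 Degemination: [rdffu] → [rdfu]

[mvyk], [rdfu]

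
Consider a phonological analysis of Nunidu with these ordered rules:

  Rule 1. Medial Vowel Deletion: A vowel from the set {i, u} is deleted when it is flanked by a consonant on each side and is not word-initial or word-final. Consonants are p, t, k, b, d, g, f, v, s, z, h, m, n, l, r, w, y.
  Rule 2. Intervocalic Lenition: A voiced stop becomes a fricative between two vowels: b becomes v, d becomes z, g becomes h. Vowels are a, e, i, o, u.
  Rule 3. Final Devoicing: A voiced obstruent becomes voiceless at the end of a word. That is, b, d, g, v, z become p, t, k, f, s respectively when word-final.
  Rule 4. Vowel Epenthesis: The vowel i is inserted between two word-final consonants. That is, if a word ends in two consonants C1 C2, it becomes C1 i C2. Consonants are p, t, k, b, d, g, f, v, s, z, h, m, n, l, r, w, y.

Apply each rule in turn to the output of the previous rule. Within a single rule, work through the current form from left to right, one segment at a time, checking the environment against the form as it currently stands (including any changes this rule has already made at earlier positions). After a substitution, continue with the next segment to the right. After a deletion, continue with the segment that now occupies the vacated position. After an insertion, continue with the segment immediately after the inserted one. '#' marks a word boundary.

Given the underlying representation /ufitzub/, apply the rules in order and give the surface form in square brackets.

[uftzip]

Rule 1 Medial Vowel Deletion: [ufitzub] → [uftzb]
Rule 2 Intervocalic Lenition: no change — [uftzb]
Rule 3 Final Devoicing: [uftzb] → [uftzp]
Rule 4 Vowel Epenthesis: [uftzp] → [uftzip]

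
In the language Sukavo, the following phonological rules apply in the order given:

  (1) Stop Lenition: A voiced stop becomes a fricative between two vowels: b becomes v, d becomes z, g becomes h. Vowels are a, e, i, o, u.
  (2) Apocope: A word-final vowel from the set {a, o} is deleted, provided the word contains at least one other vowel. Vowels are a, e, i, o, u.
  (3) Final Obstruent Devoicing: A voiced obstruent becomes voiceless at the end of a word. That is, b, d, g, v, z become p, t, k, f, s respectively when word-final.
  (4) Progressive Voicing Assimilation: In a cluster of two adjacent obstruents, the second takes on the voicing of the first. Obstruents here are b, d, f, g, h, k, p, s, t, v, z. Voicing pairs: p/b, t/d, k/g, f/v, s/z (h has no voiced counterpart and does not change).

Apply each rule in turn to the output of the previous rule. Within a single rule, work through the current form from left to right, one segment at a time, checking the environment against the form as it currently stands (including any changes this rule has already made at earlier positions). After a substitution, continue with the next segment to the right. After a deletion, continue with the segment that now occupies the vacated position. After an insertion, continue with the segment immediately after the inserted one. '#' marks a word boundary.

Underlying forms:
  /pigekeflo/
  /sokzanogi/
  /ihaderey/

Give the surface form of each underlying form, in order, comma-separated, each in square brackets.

[pihekefl], [soksanohi], [ihazerey]

/pigekeflo/:
  (1) Stop Lenition: [pigekeflo] → [pihekeflo]
  (2) Apocope: [pihekeflo] → [pihekefl]
  (3) Final Obstruent Devoicing: no change — [pihekefl]
  (4) Progressive Voicing Assimilation: no change — [pihekefl]
/sokzanogi/:
  (1) Stop Lenition: [sokzanogi] → [sokzanohi]
  (2) Apocope: no change — [sokzanohi]
  (3) Final Obstruent Devoicing: no change — [sokzanohi]
  (4) Progressive Voicing Assimilation: [sokzanohi] → [soksanohi]
/ihaderey/:
  (1) Stop Lenition: [ihaderey] → [ihazerey]
  (2) Apocope: no change — [ihazerey]
  (3) Final Obstruent Devoicing: no change — [ihazerey]
  (4) Progressive Voicing Assimilation: no change — [ihazerey]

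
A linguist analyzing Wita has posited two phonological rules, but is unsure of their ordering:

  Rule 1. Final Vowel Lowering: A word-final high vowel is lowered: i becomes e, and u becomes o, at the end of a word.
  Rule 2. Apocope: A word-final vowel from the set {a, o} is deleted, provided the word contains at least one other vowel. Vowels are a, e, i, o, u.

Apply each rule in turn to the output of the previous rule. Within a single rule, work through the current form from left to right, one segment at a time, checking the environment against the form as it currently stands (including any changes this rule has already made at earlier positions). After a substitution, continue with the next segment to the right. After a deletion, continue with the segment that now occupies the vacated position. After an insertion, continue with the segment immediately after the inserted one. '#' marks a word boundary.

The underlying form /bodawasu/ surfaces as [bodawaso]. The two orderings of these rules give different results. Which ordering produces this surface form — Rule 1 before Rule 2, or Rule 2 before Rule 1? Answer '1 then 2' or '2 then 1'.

Order 1 then 2:
  1 Final Vowel Lowering: [bodawasu] → [bodawaso]
  2 Apocope: [bodawaso] → [bodawas]
  result: [bodawas]
Order 2 then 1:
  2 Apocope: no change — [bodawasu]
  1 Final Vowel Lowering: [bodawasu] → [bodawaso]
  result: [bodawaso]

2 then 1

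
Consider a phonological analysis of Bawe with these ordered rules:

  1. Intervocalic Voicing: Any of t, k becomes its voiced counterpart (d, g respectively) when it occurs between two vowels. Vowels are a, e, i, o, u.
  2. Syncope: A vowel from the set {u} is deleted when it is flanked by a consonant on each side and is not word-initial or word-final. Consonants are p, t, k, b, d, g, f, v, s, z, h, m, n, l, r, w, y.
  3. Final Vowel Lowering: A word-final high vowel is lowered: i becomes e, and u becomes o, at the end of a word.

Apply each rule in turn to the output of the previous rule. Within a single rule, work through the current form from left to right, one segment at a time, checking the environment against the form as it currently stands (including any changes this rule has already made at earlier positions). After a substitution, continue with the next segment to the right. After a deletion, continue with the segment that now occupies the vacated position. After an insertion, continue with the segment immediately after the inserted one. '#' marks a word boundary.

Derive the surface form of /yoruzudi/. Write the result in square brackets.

[yorzde]

1 Intervocalic Voicing: no change — [yoruzudi]
2 Syncope: [yoruzudi] → [yorzdi]
3 Final Vowel Lowering: [yorzdi] → [yorzde]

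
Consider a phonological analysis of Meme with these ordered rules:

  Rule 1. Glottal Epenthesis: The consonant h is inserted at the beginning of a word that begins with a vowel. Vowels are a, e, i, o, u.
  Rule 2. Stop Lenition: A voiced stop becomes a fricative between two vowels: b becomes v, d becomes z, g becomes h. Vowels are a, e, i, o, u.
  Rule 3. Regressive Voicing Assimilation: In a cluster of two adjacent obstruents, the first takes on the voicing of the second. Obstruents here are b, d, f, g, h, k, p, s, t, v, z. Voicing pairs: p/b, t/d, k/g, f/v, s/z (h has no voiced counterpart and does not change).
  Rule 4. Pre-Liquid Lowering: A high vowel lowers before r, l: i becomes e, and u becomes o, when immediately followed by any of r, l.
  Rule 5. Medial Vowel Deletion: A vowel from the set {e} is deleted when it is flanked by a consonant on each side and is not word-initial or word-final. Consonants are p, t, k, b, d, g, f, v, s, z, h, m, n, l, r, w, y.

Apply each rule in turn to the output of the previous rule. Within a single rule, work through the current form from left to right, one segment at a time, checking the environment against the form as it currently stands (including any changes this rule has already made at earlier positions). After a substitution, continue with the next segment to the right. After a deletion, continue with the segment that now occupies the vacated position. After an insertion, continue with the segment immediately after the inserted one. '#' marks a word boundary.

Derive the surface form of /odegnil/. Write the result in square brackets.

Rule 1 Glottal Epenthesis: [odegnil] → [hodegnil]
Rule 2 Stop Lenition: [hodegnil] → [hozegnil]
Rule 3 Regressive Voicing Assimilation: no change — [hozegnil]
Rule 4 Pre-Liquid Lowering: [hozegnil] → [hozegnel]
Rule 5 Medial Vowel Deletion: [hozegnel] → [hozgnl]

[hozgnl]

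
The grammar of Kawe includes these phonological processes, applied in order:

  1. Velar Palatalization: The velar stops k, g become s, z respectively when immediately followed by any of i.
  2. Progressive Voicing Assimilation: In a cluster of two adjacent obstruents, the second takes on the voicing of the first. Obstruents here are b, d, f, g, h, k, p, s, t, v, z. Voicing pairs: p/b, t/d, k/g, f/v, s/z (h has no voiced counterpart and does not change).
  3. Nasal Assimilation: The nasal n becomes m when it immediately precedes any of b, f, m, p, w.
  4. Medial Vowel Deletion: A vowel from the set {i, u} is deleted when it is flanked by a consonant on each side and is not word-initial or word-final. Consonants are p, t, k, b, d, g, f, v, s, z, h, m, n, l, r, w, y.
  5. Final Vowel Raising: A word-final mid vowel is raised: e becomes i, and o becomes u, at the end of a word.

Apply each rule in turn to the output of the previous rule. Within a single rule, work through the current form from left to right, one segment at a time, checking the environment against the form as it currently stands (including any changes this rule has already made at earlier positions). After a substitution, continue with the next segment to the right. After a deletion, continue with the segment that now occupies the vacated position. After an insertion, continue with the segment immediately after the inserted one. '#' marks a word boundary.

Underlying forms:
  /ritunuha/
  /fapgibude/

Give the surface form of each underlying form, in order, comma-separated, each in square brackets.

[rtnha], [fapsbdi]

/ritunuha/:
  1 Velar Palatalization: no change — [ritunuha]
  2 Progressive Voicing Assimilation: no change — [ritunuha]
  3 Nasal Assimilation: no change — [ritunuha]
  4 Medial Vowel Deletion: [ritunuha] → [rtnha]
  5 Final Vowel Raising: no change — [rtnha]
/fapgibude/:
  1 Velar Palatalization: [fapgibude] → [fapzibude]
  2 Progressive Voicing Assimilation: [fapzibude] → [fapsibude]
  3 Nasal Assimilation: no change — [fapsibude]
  4 Medial Vowel Deletion: [fapsibude] → [fapsbde]
  5 Final Vowel Raising: [fapsbde] → [fapsbdi]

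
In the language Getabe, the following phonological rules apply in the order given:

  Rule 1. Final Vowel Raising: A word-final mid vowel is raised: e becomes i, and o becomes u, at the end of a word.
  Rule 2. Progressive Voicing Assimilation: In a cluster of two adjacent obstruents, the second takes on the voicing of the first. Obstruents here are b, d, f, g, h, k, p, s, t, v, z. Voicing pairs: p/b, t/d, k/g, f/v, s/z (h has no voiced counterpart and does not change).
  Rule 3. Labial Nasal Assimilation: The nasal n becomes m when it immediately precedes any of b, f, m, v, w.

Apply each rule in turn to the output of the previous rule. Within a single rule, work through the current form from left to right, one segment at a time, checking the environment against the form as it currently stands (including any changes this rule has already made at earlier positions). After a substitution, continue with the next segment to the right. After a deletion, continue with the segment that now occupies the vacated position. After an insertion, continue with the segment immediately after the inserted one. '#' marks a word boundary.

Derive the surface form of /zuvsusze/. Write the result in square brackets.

[zuvzussi]

Rule 1 Final Vowel Raising: [zuvsusze] → [zuvsuszi]
Rule 2 Progressive Voicing Assimilation: [zuvsuszi] → [zuvzussi]
Rule 3 Labial Nasal Assimilation: no change — [zuvzussi]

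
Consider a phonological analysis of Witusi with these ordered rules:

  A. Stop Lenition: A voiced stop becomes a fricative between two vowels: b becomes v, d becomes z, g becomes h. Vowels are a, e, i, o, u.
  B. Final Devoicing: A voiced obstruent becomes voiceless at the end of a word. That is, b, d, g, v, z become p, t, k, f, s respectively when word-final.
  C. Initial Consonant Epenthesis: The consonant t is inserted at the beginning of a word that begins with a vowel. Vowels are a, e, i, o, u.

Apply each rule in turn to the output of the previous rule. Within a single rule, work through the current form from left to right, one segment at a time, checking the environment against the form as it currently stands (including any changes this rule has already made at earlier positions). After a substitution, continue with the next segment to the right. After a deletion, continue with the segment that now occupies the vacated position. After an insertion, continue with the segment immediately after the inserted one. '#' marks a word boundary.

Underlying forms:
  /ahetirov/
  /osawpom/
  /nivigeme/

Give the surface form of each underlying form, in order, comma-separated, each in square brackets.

/ahetirov/:
  A Stop Lenition: no change — [ahetirov]
  B Final Devoicing: [ahetirov] → [ahetirof]
  C Initial Consonant Epenthesis: [ahetirof] → [tahetirof]
/osawpom/:
  A Stop Lenition: no change — [osawpom]
  B Final Devoicing: no change — [osawpom]
  C Initial Consonant Epenthesis: [osawpom] → [tosawpom]
/nivigeme/:
  A Stop Lenition: [nivigeme] → [niviheme]
  B Final Devoicing: no change — [niviheme]
  C Initial Consonant Epenthesis: no change — [niviheme]

[tahetirof], [tosawpom], [niviheme]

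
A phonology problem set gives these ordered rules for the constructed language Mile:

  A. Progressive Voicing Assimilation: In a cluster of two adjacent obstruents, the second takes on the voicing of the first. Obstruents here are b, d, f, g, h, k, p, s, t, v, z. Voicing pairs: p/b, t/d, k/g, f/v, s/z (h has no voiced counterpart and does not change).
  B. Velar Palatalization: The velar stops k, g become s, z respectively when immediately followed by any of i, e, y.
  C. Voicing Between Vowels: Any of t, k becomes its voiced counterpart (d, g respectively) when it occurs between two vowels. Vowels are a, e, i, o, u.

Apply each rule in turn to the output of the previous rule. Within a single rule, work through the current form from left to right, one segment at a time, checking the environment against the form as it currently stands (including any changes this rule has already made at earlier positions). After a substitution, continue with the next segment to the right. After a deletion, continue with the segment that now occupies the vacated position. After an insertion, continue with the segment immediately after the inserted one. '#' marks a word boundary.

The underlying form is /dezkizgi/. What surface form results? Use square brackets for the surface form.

[dezzizzi]

A Progressive Voicing Assimilation: [dezkizgi] → [dezgizgi]
B Velar Palatalization: [dezgizgi] → [dezzizzi]
C Voicing Between Vowels: no change — [dezzizzi]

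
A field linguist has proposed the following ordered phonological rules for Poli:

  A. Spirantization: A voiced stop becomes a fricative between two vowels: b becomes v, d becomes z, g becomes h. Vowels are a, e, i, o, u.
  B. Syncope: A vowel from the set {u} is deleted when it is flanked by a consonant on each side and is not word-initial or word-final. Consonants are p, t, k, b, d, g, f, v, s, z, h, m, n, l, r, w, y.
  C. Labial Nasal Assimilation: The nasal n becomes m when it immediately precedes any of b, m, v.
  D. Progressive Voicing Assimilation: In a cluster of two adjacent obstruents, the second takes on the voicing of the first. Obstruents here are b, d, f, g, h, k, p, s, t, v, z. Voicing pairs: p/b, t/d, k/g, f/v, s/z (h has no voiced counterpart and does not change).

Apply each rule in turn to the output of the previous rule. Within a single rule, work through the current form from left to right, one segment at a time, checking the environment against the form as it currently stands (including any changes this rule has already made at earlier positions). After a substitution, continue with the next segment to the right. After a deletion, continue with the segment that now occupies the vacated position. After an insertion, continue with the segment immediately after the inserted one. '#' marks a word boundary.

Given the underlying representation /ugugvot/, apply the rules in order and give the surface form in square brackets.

A Spirantization: [ugugvot] → [uhugvot]
B Syncope: [uhugvot] → [uhgvot]
C Labial Nasal Assimilation: no change — [uhgvot]
D Progressive Voicing Assimilation: [uhgvot] → [uhkfot]

[uhkfot]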